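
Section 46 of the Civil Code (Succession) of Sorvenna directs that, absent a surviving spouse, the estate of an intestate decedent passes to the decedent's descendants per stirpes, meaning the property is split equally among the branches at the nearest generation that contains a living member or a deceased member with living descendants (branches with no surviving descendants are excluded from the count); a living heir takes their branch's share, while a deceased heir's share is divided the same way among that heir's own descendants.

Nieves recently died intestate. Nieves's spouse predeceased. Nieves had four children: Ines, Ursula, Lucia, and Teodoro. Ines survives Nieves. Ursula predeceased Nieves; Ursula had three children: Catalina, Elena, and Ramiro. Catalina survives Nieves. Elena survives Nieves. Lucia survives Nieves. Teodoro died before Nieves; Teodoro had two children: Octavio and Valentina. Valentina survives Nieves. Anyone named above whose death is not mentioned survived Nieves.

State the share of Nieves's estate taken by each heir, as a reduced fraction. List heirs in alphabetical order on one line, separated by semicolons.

There is no surviving spouse, so the entire estate passes to Nieves's descendants per stirpes.
The estate is divided into 4 equal shares of 1/4 among Ines, Ursula, Lucia, Teodoro.
Ines is living and takes 1/4.
Ursula predeceased; the 1/4 allotted to Ursula's branch passes to Ursula's issue by representation.
The 1/4 is divided into 3 equal shares of 1/12 among Catalina, Elena, Ramiro.
Catalina is living and takes 1/12.
Elena is living and takes 1/12.
Ramiro is living and takes 1/12.
Lucia is living and takes 1/4.
Teodoro predeceased; the 1/4 allotted to Teodoro's branch passes to Teodoro's issue by representation.
The 1/4 is divided into 2 equal shares of 1/8 among Octavio, Valentina.
Octavio is living and takes 1/8.
Valentina is living and takes 1/8.

Catalina 1/12; Elena 1/12; Ines 1/4; Lucia 1/4; Octavio 1/8; Ramiro 1/12; Valentina 1/8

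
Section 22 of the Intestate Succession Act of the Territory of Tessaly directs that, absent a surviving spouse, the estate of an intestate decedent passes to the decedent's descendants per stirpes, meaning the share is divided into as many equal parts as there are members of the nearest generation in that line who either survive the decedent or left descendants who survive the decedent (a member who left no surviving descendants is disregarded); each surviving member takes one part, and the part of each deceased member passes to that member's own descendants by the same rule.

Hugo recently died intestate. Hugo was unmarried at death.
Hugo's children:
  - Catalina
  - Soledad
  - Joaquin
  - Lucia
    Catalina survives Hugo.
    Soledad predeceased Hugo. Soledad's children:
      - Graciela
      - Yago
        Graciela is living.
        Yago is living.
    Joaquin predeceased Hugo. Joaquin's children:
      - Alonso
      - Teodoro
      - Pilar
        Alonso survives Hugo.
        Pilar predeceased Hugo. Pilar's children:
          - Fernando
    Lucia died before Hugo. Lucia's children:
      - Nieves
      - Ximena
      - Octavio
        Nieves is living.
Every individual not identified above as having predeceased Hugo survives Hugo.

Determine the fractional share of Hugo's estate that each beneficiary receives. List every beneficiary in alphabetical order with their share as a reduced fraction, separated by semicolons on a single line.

There is no surviving spouse, so the entire estate passes to Hugo's descendants per stirpes.
The estate is divided into 4 equal shares of 1/4 among Catalina, Soledad, Joaquin, Lucia.
Catalina is living and takes 1/4.
Soledad predeceased; the 1/4 allotted to Soledad's branch passes to Soledad's issue by representation.
The 1/4 is divided into 2 equal shares of 1/8 among Graciela, Yago.
Graciela is living and takes 1/8.
Yago is living and takes 1/8.
Joaquin predeceased; the 1/4 allotted to Joaquin's branch passes to Joaquin's issue by representation.
The 1/4 is divided into 3 equal shares of 1/12 among Alonso, Teodoro, Pilar.
Alonso is living and takes 1/12.
Teodoro is living and takes 1/12.
Pilar predeceased; the 1/12 allotted to Pilar's branch passes to Pilar's issue by representation.
Fernando is the sole taker at this level and receives the full 1/12.
Lucia predeceased; the 1/4 allotted to Lucia's branch passes to Lucia's issue by representation.
The 1/4 is divided into 3 equal shares of 1/12 among Nieves, Ximena, Octavio.
Nieves is living and takes 1/12.
Ximena is living and takes 1/12.
Octavio is living and takes 1/12.

Alonso 1/12; Catalina 1/4; Fernando 1/12; Graciela 1/8; Nieves 1/12; Octavio 1/12; Teodoro 1/12; Ximena 1/12; Yago 1/8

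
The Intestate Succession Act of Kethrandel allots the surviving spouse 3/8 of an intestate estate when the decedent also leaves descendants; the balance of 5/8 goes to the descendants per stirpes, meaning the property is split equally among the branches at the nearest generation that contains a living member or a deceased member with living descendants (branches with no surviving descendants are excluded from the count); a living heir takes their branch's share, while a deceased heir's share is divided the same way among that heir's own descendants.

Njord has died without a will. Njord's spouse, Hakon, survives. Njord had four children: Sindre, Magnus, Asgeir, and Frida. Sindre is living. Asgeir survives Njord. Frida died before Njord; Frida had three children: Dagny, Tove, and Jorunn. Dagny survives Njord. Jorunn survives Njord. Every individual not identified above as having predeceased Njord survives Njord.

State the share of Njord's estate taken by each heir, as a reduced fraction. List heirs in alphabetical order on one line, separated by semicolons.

Hakon, as surviving spouse, takes 3/8.
The remaining 5/8 passes to Njord's descendants per stirpes.
The 5/8 is divided into 4 equal shares of 5/32 among Sindre, Magnus, Asgeir, Frida.
Sindre is living and takes 5/32.
Magnus is living and takes 5/32.
Asgeir is living and takes 5/32.
Frida predeceased; the 5/32 allotted to Frida's branch passes to Frida's issue by representation.
The 5/32 is divided into 3 equal shares of 5/96 among Dagny, Tove, Jorunn.
Dagny is living and takes 5/96.
Tove is living and takes 5/96.
Jorunn is living and takes 5/96.

Asgeir 5/32; Dagny 5/96; Hakon 3/8; Jorunn 5/96; Magnus 5/32; Sindre 5/32; Tove 5/96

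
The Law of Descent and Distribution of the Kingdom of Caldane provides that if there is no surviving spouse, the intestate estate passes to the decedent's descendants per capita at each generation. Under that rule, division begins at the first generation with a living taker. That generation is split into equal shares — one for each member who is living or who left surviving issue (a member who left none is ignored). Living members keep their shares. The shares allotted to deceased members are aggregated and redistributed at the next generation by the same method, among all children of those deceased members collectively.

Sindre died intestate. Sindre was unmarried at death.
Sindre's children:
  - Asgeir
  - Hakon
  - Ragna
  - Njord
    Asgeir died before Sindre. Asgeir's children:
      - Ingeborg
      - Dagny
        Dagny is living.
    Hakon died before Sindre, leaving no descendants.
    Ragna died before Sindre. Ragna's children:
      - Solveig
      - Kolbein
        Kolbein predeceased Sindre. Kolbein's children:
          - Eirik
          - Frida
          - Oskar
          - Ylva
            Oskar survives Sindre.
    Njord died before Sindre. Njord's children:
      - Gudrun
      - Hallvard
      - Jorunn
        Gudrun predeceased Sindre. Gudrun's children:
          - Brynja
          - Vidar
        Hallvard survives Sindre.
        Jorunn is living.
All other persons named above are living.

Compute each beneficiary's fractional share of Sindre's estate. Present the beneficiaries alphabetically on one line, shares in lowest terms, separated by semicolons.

There is no surviving spouse, so the entire estate passes to Sindre's descendants per capita at each generation.
No one at generation 1 (Asgeir, Ragna, Njord) is living; moving to the next generation.
At generation 2 (Ingeborg, Dagny, Solveig, Kolbein, Gudrun, Hallvard, Jorunn) there are 7 shares of (1)/7 = 1/7 each.
Living: Ingeborg, Dagny, Solveig, Hallvard, and Jorunn — each takes 1/7.
Deceased: Kolbein and Gudrun. Their combined 2/7 is pooled and carried to generation 3.
At generation 3 (Eirik, Frida, Oskar, Ylva, Brynja, Vidar) there are 6 shares of (2/7)/6 = 1/21 each.
Living: Eirik, Frida, Oskar, Ylva, Brynja, and Vidar — each takes 1/21.

Brynja 1/21; Dagny 1/7; Eirik 1/21; Frida 1/21; Hallvard 1/7; Ingeborg 1/7; Jorunn 1/7; Oskar 1/21; Solveig 1/7; Vidar 1/21; Ylva 1/21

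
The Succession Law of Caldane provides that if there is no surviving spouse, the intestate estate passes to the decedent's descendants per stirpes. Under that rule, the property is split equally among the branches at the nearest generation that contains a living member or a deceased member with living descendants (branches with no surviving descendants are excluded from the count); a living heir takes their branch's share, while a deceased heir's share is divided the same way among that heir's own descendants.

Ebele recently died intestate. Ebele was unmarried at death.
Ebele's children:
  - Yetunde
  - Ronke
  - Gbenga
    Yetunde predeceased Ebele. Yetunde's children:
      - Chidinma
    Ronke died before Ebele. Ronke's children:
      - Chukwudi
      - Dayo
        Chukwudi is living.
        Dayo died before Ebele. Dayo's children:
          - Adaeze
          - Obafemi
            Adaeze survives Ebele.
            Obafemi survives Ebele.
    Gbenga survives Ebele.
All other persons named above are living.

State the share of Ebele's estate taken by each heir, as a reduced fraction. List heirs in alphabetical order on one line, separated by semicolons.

There is no surviving spouse, so the entire estate passes to Ebele's descendants per stirpes.
The estate is divided into 3 equal shares of 1/3 among Yetunde, Ronke, Gbenga.
Yetunde predeceased; the 1/3 allotted to Yetunde's branch passes to Yetunde's issue by representation.
Chidinma is the sole taker at this level and receives the full 1/3.
Ronke predeceased; the 1/3 allotted to Ronke's branch passes to Ronke's issue by representation.
The 1/3 is divided into 2 equal shares of 1/6 among Chukwudi, Dayo.
Chukwudi is living and takes 1/6.
Dayo predeceased; the 1/6 allotted to Dayo's branch passes to Dayo's issue by representation.
The 1/6 is divided into 2 equal shares of 1/12 among Adaeze, Obafemi.
Adaeze is living and takes 1/12.
Obafemi is living and takes 1/12.
Gbenga is living and takes 1/3.

Adaeze 1/12; Chidinma 1/3; Chukwudi 1/6; Gbenga 1/3; Obafemi 1/12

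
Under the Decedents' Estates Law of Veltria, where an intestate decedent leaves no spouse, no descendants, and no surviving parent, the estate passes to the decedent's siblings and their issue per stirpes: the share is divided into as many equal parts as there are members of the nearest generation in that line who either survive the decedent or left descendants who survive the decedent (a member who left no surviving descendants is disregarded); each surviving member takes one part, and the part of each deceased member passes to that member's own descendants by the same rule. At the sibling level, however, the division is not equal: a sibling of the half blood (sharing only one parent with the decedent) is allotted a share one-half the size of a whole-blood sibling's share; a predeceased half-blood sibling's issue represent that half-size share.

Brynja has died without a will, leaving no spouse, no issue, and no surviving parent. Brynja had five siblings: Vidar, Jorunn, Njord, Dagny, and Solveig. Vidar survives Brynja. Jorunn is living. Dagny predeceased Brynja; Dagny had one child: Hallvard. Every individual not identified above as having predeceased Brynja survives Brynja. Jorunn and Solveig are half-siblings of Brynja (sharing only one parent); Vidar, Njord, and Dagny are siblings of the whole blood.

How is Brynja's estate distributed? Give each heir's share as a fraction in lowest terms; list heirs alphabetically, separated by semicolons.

No spouse, descendants, or parent survives, so the estate passes to Brynja's siblings per stirpes.
Half-blood siblings count for one-half the weight of whole-blood siblings at the initial division.
Dividing 1 in proportion to weights (total weight 4): Vidar (weight 1) → 1/4; Jorunn (weight 1/2) → 1/8; Njord (weight 1) → 1/4; Dagny (weight 1) → 1/4; Solveig (weight 1/2) → 1/8.
Vidar is living and takes 1/4.
Jorunn is living and takes 1/8.
Njord is living and takes 1/4.
Dagny predeceased; the 1/4 allotted to Dagny's branch passes to Dagny's issue by representation.
Hallvard is the sole taker at this level and receives the full 1/4.
Solveig is living and takes 1/8.

Hallvard 1/4; Jorunn 1/8; Njord 1/4; Solveig 1/8; Vidar 1/4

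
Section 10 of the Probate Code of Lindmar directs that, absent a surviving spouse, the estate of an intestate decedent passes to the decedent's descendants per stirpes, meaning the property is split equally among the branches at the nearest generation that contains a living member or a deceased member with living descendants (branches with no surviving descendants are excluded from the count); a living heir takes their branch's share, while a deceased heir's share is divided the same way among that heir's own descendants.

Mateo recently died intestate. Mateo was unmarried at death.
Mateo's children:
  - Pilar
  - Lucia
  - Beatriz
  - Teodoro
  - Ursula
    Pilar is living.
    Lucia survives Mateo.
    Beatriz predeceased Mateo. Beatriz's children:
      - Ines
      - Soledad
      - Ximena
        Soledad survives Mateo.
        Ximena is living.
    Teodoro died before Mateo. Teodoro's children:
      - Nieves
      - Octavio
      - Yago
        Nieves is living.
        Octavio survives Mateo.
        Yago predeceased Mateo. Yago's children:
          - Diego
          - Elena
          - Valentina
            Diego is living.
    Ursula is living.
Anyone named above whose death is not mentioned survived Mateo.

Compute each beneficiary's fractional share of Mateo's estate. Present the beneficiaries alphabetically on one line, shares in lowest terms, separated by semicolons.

There is no surviving spouse, so the entire estate passes to Mateo's descendants per stirpes.
The estate is divided into 5 equal shares of 1/5 among Pilar, Lucia, Beatriz, Teodoro, Ursula.
Pilar is living and takes 1/5.
Lucia is living and takes 1/5.
Beatriz predeceased; the 1/5 allotted to Beatriz's branch passes to Beatriz's issue by representation.
The 1/5 is divided into 3 equal shares of 1/15 among Ines, Soledad, Ximena.
Ines is living and takes 1/15.
Soledad is living and takes 1/15.
Ximena is living and takes 1/15.
Teodoro predeceased; the 1/5 allotted to Teodoro's branch passes to Teodoro's issue by representation.
The 1/5 is divided into 3 equal shares of 1/15 among Nieves, Octavio, Yago.
Nieves is living and takes 1/15.
Octavio is living and takes 1/15.
Yago predeceased; the 1/15 allotted to Yago's branch passes to Yago's issue by representation.
The 1/15 is divided into 3 equal shares of 1/45 among Diego, Elena, Valentina.
Diego is living and takes 1/45.
Elena is living and takes 1/45.
Valentina is living and takes 1/45.
Ursula is living and takes 1/5.

Diego 1/45; Elena 1/45; Ines 1/15; Lucia 1/5; Nieves 1/15; Octavio 1/15; Pilar 1/5; Soledad 1/15; Ursula 1/5; Valentina 1/45; Ximena 1/15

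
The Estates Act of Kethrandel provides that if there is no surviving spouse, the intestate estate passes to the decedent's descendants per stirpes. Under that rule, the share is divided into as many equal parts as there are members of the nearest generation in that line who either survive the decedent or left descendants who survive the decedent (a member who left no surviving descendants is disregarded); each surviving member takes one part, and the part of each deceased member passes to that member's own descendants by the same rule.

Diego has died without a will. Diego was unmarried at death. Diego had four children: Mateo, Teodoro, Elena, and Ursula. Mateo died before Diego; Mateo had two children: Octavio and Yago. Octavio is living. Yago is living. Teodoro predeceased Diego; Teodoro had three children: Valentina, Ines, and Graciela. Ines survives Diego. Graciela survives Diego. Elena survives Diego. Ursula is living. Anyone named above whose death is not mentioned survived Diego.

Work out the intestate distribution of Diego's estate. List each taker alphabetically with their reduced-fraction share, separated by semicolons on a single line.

There is no surviving spouse, so the entire estate passes to Diego's descendants per stirpes.
The estate is divided into 4 equal shares of 1/4 among Mateo, Teodoro, Elena, Ursula.
Mateo predeceased; the 1/4 allotted to Mateo's branch passes to Mateo's issue by representation.
The 1/4 is divided into 2 equal shares of 1/8 among Octavio, Yago.
Octavio is living and takes 1/8.
Yago is living and takes 1/8.
Teodoro predeceased; the 1/4 allotted to Teodoro's branch passes to Teodoro's issue by representation.
The 1/4 is divided into 3 equal shares of 1/12 among Valentina, Ines, Graciela.
Valentina is living and takes 1/12.
Ines is living and takes 1/12.
Graciela is living and takes 1/12.
Elena is living and takes 1/4.
Ursula is living and takes 1/4.

Elena 1/4; Graciela 1/12; Ines 1/12; Octavio 1/8; Ursula 1/4; Valentina 1/12; Yago 1/8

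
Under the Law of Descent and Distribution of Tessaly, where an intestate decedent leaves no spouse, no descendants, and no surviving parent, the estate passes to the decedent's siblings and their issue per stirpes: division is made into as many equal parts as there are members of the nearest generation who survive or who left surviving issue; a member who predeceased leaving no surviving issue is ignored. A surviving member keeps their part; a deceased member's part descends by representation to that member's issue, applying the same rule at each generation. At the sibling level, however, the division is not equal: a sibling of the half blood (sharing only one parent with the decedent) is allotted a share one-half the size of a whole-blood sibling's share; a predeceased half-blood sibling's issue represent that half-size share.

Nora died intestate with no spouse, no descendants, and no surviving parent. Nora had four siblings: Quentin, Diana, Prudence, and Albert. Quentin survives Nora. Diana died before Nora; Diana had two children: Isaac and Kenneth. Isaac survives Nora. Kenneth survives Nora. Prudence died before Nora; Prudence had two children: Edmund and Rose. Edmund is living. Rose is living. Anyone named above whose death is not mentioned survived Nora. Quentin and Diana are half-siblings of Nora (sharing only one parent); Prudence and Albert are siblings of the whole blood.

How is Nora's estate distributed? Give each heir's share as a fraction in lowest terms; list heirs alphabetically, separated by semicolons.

No spouse, descendants, or parent survives, so the estate passes to Nora's siblings per stirpes.
Half-blood siblings count for one-half the weight of whole-blood siblings at the initial division.
Dividing 1 in proportion to weights (total weight 3): Quentin (weight 1/2) → 1/6; Diana (weight 1/2) → 1/6; Prudence (weight 1) → 1/3; Albert (weight 1) → 1/3.
Quentin is living and takes 1/6.
Diana predeceased; the 1/6 allotted to Diana's branch passes to Diana's issue by representation.
The 1/6 is divided into 2 equal shares of 1/12 among Isaac, Kenneth.
Isaac is living and takes 1/12.
Kenneth is living and takes 1/12.
Prudence predeceased; the 1/3 allotted to Prudence's branch passes to Prudence's issue by representation.
The 1/3 is divided into 2 equal shares of 1/6 among Edmund, Rose.
Edmund is living and takes 1/6.
Rose is living and takes 1/6.
Albert is living and takes 1/3.

Albert 1/3; Edmund 1/6; Isaac 1/12; Kenneth 1/12; Quentin 1/6; Rose 1/6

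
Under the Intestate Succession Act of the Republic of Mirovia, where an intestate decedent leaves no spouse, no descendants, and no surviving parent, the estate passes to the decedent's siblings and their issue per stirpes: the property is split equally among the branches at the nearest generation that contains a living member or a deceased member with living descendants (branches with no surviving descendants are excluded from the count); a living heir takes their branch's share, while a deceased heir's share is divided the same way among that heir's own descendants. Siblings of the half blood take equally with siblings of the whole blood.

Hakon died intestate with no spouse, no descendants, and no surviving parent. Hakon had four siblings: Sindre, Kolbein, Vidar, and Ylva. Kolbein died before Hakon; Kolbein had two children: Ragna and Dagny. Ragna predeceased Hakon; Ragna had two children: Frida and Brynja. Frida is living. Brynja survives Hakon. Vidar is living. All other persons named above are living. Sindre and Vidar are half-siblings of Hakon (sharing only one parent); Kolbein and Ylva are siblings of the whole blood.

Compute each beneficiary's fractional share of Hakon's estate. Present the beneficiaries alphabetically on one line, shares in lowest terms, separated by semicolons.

Brynja 1/16; Dagny 1/8; Frida 1/16; Sindre 1/4; Vidar 1/4; Ylva 1/4

No spouse, descendants, or parent survives, so the estate passes to Hakon's siblings per stirpes.
Half-blood and whole-blood siblings take equally under the stated rule.
The estate is divided into 4 equal shares of 1/4 among Sindre, Kolbein, Vidar, Ylva.
Sindre is living and takes 1/4.
Kolbein predeceased; the 1/4 allotted to Kolbein's branch passes to Kolbein's issue by representation.
The 1/4 is divided into 2 equal shares of 1/8 among Ragna, Dagny.
Ragna predeceased; the 1/8 allotted to Ragna's branch passes to Ragna's issue by representation.
The 1/8 is divided into 2 equal shares of 1/16 among Frida, Brynja.
Frida is living and takes 1/16.
Brynja is living and takes 1/16.
Dagny is living and takes 1/8.
Vidar is living and takes 1/4.
Ylva is living and takes 1/4.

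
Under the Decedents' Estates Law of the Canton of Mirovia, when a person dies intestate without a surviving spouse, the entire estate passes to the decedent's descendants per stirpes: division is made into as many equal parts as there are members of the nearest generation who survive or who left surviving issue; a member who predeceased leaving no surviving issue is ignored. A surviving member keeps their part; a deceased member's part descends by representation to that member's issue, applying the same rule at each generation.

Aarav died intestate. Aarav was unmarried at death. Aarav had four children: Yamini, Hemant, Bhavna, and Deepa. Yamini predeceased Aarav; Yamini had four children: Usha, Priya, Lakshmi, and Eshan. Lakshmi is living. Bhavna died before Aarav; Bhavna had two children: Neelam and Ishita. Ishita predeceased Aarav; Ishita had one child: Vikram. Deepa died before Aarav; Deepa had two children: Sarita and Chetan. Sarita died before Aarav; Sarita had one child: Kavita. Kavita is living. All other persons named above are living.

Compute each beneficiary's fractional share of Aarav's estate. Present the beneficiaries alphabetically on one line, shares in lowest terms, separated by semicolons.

There is no surviving spouse, so the entire estate passes to Aarav's descendants per stirpes.
The estate is divided into 4 equal shares of 1/4 among Yamini, Hemant, Bhavna, Deepa.
Yamini predeceased; the 1/4 allotted to Yamini's branch passes to Yamini's issue by representation.
The 1/4 is divided into 4 equal shares of 1/16 among Usha, Priya, Lakshmi, Eshan.
Usha is living and takes 1/16.
Priya is living and takes 1/16.
Lakshmi is living and takes 1/16.
Eshan is living and takes 1/16.
Hemant is living and takes 1/4.
Bhavna predeceased; the 1/4 allotted to Bhavna's branch passes to Bhavna's issue by representation.
The 1/4 is divided into 2 equal shares of 1/8 among Neelam, Ishita.
Neelam is living and takes 1/8.
Ishita predeceased; the 1/8 allotted to Ishita's branch passes to Ishita's issue by representation.
Vikram is the sole taker at this level and receives the full 1/8.
Deepa predeceased; the 1/4 allotted to Deepa's branch passes to Deepa's issue by representation.
The 1/4 is divided into 2 equal shares of 1/8 among Sarita, Chetan.
Sarita predeceased; the 1/8 allotted to Sarita's branch passes to Sarita's issue by representation.
Kavita is the sole taker at this level and receives the full 1/8.
Chetan is living and takes 1/8.

Chetan 1/8; Eshan 1/16; Hemant 1/4; Kavita 1/8; Lakshmi 1/16; Neelam 1/8; Priya 1/16; Usha 1/16; Vikram 1/8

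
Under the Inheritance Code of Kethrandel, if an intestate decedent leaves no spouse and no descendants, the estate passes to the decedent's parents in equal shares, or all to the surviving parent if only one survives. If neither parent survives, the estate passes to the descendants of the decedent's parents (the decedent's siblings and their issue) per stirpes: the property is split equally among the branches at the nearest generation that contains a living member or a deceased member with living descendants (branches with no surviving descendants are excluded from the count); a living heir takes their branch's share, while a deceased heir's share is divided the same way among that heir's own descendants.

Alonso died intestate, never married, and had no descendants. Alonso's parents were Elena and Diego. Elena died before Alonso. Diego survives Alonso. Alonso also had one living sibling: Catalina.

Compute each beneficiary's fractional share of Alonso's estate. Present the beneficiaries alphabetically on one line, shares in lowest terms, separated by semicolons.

Only one parent, Diego, survives, so Diego takes the entire estate. The siblings take nothing because a surviving parent has priority.

Diego 1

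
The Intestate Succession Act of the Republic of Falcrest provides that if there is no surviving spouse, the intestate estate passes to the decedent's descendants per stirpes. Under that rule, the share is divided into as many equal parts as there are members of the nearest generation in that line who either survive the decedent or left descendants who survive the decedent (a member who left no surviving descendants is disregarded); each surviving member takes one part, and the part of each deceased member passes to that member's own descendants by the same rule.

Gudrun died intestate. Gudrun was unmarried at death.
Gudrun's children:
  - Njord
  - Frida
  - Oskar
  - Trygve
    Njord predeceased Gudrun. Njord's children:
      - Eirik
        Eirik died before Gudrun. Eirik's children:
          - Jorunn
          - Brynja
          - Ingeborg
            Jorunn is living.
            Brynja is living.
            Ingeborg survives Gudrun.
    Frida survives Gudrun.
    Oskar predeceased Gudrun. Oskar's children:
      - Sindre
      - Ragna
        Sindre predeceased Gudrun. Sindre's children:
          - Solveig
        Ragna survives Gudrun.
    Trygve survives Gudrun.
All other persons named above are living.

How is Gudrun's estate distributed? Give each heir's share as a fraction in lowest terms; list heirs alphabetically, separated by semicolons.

Brynja 1/12; Frida 1/4; Ingeborg 1/12; Jorunn 1/12; Ragna 1/8; Solveig 1/8; Trygve 1/4

There is no surviving spouse, so the entire estate passes to Gudrun's descendants per stirpes.
The estate is divided into 4 equal shares of 1/4 among Njord, Frida, Oskar, Trygve.
Njord predeceased; the 1/4 allotted to Njord's branch passes to Njord's issue by representation.
Eirik's line is the sole branch at this level, so the full 1/4 passes to Eirik's issue by representation.
The 1/4 is divided into 3 equal shares of 1/12 among Jorunn, Brynja, Ingeborg.
Jorunn is living and takes 1/12.
Brynja is living and takes 1/12.
Ingeborg is living and takes 1/12.
Frida is living and takes 1/4.
Oskar predeceased; the 1/4 allotted to Oskar's branch passes to Oskar's issue by representation.
The 1/4 is divided into 2 equal shares of 1/8 among Sindre, Ragna.
Sindre predeceased; the 1/8 allotted to Sindre's branch passes to Sindre's issue by representation.
Solveig is the sole taker at this level and receives the full 1/8.
Ragna is living and takes 1/8.
Trygve is living and takes 1/4.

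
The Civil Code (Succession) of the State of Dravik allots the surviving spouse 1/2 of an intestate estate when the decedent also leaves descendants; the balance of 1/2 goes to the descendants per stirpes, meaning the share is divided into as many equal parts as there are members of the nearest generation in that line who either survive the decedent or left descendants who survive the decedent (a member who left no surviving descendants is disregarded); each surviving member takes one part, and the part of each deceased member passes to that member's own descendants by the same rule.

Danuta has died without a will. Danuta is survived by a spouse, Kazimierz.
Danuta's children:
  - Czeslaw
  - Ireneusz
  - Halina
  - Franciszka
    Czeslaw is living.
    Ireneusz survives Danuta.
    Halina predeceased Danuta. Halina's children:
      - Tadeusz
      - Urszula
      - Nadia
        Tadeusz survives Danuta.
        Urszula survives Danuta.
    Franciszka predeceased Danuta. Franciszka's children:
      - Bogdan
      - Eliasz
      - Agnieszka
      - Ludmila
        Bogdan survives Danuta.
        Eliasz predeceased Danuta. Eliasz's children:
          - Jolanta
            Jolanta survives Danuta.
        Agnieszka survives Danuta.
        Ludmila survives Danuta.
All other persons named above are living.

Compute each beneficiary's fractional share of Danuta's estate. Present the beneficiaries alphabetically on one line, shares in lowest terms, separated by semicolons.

Agnieszka 1/32; Bogdan 1/32; Czeslaw 1/8; Ireneusz 1/8; Jolanta 1/32; Kazimierz 1/2; Ludmila 1/32; Nadia 1/24; Tadeusz 1/24; Urszula 1/24

Kazimierz, as surviving spouse, takes 1/2.
The remaining 1/2 passes to Danuta's descendants per stirpes.
The 1/2 is divided into 4 equal shares of 1/8 among Czeslaw, Ireneusz, Halina, Franciszka.
Czeslaw is living and takes 1/8.
Ireneusz is living and takes 1/8.
Halina predeceased; the 1/8 allotted to Halina's branch passes to Halina's issue by representation.
The 1/8 is divided into 3 equal shares of 1/24 among Tadeusz, Urszula, Nadia.
Tadeusz is living and takes 1/24.
Urszula is living and takes 1/24.
Nadia is living and takes 1/24.
Franciszka predeceased; the 1/8 allotted to Franciszka's branch passes to Franciszka's issue by representation.
The 1/8 is divided into 4 equal shares of 1/32 among Bogdan, Eliasz, Agnieszka, Ludmila.
Bogdan is living and takes 1/32.
Eliasz predeceased; the 1/32 allotted to Eliasz's branch passes to Eliasz's issue by representation.
Jolanta is the sole taker at this level and receives the full 1/32.
Agnieszka is living and takes 1/32.
Ludmila is living and takes 1/32.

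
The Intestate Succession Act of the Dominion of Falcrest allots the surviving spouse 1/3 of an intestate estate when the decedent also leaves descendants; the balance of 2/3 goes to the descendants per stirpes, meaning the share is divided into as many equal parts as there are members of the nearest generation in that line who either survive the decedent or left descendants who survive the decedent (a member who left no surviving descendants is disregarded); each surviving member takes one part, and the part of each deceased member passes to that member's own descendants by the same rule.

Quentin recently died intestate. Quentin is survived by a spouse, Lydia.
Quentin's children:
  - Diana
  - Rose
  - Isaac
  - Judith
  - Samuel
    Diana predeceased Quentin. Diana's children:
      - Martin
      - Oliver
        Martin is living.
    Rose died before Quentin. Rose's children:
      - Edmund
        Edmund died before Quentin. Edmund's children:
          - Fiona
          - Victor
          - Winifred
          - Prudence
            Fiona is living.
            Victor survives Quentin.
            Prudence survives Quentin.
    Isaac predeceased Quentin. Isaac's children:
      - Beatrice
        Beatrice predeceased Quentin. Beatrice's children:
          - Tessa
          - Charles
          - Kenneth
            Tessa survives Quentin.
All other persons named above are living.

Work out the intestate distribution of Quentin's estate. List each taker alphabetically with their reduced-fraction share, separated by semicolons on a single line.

Lydia, as surviving spouse, takes 1/3.
The remaining 2/3 passes to Quentin's descendants per stirpes.
The 2/3 is divided into 5 equal shares of 2/15 among Diana, Rose, Isaac, Judith, Samuel.
Diana predeceased; the 2/15 allotted to Diana's branch passes to Diana's issue by representation.
The 2/15 is divided into 2 equal shares of 1/15 among Martin, Oliver.
Martin is living and takes 1/15.
Oliver is living and takes 1/15.
Rose predeceased; the 2/15 allotted to Rose's branch passes to Rose's issue by representation.
Edmund's line is the sole branch at this level, so the full 2/15 passes to Edmund's issue by representation.
The 2/15 is divided into 4 equal shares of 1/30 among Fiona, Victor, Winifred, Prudence.
Fiona is living and takes 1/30.
Victor is living and takes 1/30.
Winifred is living and takes 1/30.
Prudence is living and takes 1/30.
Isaac predeceased; the 2/15 allotted to Isaac's branch passes to Isaac's issue by representation.
Beatrice's line is the sole branch at this level, so the full 2/15 passes to Beatrice's issue by representation.
The 2/15 is divided into 3 equal shares of 2/45 among Tessa, Charles, Kenneth.
Tessa is living and takes 2/45.
Charles is living and takes 2/45.
Kenneth is living and takes 2/45.
Judith is living and takes 2/15.
Samuel is living and takes 2/15.

Charles 2/45; Fiona 1/30; Judith 2/15; Kenneth 2/45; Lydia 1/3; Martin 1/15; Oliver 1/15; Prudence 1/30; Samuel 2/15; Tessa 2/45; Victor 1/30; Winifred 1/30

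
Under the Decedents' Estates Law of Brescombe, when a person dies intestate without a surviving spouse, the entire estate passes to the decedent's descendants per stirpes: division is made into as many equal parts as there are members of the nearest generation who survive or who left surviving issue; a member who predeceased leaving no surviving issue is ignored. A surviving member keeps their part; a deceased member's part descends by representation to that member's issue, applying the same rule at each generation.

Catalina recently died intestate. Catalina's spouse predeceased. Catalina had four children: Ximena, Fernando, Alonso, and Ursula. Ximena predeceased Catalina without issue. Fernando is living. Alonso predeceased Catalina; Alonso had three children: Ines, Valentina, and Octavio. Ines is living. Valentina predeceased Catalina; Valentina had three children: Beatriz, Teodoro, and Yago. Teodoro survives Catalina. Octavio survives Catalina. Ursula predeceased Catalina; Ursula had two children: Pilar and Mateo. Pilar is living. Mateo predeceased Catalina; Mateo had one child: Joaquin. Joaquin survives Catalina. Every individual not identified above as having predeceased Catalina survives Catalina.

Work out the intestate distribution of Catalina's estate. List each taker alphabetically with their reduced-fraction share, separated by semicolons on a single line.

Beatriz 1/27; Fernando 1/3; Ines 1/9; Joaquin 1/6; Octavio 1/9; Pilar 1/6; Teodoro 1/27; Yago 1/27

There is no surviving spouse, so the entire estate passes to Catalina's descendants per stirpes.
Ximena left no surviving issue, so that branch lapses and is disregarded.
The estate is divided into 3 equal shares of 1/3 among Fernando, Alonso, Ursula.
Fernando is living and takes 1/3.
Alonso predeceased; the 1/3 allotted to Alonso's branch passes to Alonso's issue by representation.
The 1/3 is divided into 3 equal shares of 1/9 among Ines, Valentina, Octavio.
Ines is living and takes 1/9.
Valentina predeceased; the 1/9 allotted to Valentina's branch passes to Valentina's issue by representation.
The 1/9 is divided into 3 equal shares of 1/27 among Beatriz, Teodoro, Yago.
Beatriz is living and takes 1/27.
Teodoro is living and takes 1/27.
Yago is living and takes 1/27.
Octavio is living and takes 1/9.
Ursula predeceased; the 1/3 allotted to Ursula's branch passes to Ursula's issue by representation.
The 1/3 is divided into 2 equal shares of 1/6 among Pilar, Mateo.
Pilar is living and takes 1/6.
Mateo predeceased; the 1/6 allotted to Mateo's branch passes to Mateo's issue by representation.
Joaquin is the sole taker at this level and receives the full 1/6.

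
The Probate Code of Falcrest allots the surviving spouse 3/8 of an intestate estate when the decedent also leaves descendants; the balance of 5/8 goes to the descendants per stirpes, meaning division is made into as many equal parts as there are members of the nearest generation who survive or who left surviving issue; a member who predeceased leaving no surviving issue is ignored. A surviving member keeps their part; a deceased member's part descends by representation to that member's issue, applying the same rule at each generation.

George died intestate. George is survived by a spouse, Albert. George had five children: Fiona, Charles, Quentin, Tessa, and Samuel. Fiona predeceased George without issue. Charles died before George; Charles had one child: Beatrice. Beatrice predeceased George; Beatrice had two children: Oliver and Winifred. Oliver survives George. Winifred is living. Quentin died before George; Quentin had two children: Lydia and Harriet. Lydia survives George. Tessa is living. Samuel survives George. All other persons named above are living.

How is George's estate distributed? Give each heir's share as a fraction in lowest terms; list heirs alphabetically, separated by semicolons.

Albert 3/8; Harriet 5/64; Lydia 5/64; Oliver 5/64; Samuel 5/32; Tessa 5/32; Winifred 5/64

Albert, as surviving spouse, takes 3/8.
The remaining 5/8 passes to George's descendants per stirpes.
Fiona left no surviving issue, so that branch lapses and is disregarded.
The 5/8 is divided into 4 equal shares of 5/32 among Charles, Quentin, Tessa, Samuel.
Charles predeceased; the 5/32 allotted to Charles's branch passes to Charles's issue by representation.
Beatrice's line is the sole branch at this level, so the full 5/32 passes to Beatrice's issue by representation.
The 5/32 is divided into 2 equal shares of 5/64 among Oliver, Winifred.
Oliver is living and takes 5/64.
Winifred is living and takes 5/64.
Quentin predeceased; the 5/32 allotted to Quentin's branch passes to Quentin's issue by representation.
The 5/32 is divided into 2 equal shares of 5/64 among Lydia, Harriet.
Lydia is living and takes 5/64.
Harriet is living and takes 5/64.
Tessa is living and takes 5/32.
Samuel is living and takes 5/32.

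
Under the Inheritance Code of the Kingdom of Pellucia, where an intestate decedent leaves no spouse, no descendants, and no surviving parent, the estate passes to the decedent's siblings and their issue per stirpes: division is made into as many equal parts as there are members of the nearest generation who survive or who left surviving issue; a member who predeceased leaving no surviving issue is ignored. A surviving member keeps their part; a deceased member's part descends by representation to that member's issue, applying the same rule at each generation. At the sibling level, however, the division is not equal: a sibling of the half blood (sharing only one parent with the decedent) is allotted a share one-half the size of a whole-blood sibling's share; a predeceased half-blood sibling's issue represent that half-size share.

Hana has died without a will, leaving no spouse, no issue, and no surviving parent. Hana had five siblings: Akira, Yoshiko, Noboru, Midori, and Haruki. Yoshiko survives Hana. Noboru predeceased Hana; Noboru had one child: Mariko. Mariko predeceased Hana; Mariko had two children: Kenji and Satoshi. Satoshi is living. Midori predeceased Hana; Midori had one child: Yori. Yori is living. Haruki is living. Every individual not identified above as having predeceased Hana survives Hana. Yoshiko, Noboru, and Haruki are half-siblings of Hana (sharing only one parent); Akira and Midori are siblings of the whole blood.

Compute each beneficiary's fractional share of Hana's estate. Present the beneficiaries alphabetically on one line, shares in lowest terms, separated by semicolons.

No spouse, descendants, or parent survives, so the estate passes to Hana's siblings per stirpes.
Half-blood siblings count for one-half the weight of whole-blood siblings at the initial division.
Dividing 1 in proportion to weights (total weight 7/2): Akira (weight 1) → 2/7; Yoshiko (weight 1/2) → 1/7; Noboru (weight 1/2) → 1/7; Midori (weight 1) → 2/7; Haruki (weight 1/2) → 1/7.
Akira is living and takes 2/7.
Yoshiko is living and takes 1/7.
Noboru predeceased; the 1/7 allotted to Noboru's branch passes to Noboru's issue by representation.
Mariko's line is the sole branch at this level, so the full 1/7 passes to Mariko's issue by representation.
The 1/7 is divided into 2 equal shares of 1/14 among Kenji, Satoshi.
Kenji is living and takes 1/14.
Satoshi is living and takes 1/14.
Midori predeceased; the 2/7 allotted to Midori's branch passes to Midori's issue by representation.
Yori is the sole taker at this level and receives the full 2/7.
Haruki is living and takes 1/7.

Akira 2/7; Haruki 1/7; Kenji 1/14; Satoshi 1/14; Yori 2/7; Yoshiko 1/7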